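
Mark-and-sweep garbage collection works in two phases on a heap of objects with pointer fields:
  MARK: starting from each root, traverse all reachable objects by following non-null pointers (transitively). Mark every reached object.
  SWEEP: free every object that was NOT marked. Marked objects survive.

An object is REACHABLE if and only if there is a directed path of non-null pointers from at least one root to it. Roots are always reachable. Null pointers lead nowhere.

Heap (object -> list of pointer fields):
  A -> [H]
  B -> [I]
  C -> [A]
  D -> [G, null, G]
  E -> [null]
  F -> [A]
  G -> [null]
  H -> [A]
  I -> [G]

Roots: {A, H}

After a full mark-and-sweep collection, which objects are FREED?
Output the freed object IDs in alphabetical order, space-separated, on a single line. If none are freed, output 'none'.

Roots: A H
Mark A: refs=H, marked=A
Mark H: refs=A, marked=A H
Unmarked (collected): B C D E F G I

Answer: B C D E F G I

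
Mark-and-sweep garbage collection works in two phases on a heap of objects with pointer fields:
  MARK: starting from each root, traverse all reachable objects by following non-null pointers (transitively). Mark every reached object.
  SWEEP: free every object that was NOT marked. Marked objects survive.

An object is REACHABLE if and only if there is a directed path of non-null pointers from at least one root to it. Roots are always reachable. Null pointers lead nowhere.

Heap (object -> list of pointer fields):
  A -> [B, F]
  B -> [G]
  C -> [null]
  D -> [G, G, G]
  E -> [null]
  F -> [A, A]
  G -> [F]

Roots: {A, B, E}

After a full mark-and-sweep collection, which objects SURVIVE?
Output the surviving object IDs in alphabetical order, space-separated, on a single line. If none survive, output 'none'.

Answer: A B E F G

Derivation:
Roots: A B E
Mark A: refs=B F, marked=A
Mark B: refs=G, marked=A B
Mark E: refs=null, marked=A B E
Mark F: refs=A A, marked=A B E F
Mark G: refs=F, marked=A B E F G
Unmarked (collected): C D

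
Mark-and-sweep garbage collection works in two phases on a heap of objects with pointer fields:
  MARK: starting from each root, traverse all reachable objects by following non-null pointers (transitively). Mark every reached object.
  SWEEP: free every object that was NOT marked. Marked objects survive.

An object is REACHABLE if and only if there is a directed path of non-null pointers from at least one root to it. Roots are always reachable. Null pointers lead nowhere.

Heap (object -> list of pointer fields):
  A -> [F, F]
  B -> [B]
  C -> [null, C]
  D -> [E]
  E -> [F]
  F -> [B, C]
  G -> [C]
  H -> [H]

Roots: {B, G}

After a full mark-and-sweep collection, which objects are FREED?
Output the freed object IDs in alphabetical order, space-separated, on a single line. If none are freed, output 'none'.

Roots: B G
Mark B: refs=B, marked=B
Mark G: refs=C, marked=B G
Mark C: refs=null C, marked=B C G
Unmarked (collected): A D E F H

Answer: A D E F H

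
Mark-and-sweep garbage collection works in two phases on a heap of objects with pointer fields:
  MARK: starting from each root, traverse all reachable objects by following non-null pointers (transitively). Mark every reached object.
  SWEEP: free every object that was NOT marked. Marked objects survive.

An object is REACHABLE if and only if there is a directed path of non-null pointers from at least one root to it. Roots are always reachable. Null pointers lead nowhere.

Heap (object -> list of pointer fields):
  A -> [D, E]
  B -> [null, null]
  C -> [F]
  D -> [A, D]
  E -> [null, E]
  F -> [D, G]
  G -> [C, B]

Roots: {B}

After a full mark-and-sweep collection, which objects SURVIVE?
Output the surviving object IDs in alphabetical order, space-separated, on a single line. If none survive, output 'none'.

Roots: B
Mark B: refs=null null, marked=B
Unmarked (collected): A C D E F G

Answer: B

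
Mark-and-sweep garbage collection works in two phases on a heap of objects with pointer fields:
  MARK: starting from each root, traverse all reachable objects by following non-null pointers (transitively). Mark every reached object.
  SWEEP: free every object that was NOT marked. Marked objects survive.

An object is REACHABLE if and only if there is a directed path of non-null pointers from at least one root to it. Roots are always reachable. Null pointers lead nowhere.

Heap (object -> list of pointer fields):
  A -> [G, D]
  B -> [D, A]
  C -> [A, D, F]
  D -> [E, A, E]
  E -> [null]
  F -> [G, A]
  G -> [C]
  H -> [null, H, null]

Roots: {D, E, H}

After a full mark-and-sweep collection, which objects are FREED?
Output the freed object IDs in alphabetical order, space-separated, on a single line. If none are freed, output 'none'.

Roots: D E H
Mark D: refs=E A E, marked=D
Mark E: refs=null, marked=D E
Mark H: refs=null H null, marked=D E H
Mark A: refs=G D, marked=A D E H
Mark G: refs=C, marked=A D E G H
Mark C: refs=A D F, marked=A C D E G H
Mark F: refs=G A, marked=A C D E F G H
Unmarked (collected): B

Answer: B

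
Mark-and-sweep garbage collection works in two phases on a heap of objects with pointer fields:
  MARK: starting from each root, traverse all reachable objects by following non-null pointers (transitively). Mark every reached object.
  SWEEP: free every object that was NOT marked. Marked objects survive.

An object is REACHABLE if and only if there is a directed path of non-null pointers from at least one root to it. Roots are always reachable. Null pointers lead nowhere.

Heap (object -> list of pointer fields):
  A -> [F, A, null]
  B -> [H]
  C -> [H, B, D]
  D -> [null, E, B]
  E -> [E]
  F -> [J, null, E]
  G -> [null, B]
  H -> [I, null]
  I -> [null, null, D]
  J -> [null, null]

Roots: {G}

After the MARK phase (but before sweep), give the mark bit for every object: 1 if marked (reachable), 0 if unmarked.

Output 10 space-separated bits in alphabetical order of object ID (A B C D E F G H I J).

Answer: 0 1 0 1 1 0 1 1 1 0

Derivation:
Roots: G
Mark G: refs=null B, marked=G
Mark B: refs=H, marked=B G
Mark H: refs=I null, marked=B G H
Mark I: refs=null null D, marked=B G H I
Mark D: refs=null E B, marked=B D G H I
Mark E: refs=E, marked=B D E G H I
Unmarked (collected): A C F J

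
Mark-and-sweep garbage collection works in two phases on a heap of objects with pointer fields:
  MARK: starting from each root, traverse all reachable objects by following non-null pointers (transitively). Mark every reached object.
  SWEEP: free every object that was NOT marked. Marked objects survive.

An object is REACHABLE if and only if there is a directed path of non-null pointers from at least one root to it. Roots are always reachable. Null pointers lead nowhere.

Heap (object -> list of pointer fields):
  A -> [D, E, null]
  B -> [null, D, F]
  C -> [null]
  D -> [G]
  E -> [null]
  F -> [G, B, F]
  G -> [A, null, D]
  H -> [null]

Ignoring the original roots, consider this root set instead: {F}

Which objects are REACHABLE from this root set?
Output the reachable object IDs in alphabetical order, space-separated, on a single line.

Answer: A B D E F G

Derivation:
Roots: F
Mark F: refs=G B F, marked=F
Mark G: refs=A null D, marked=F G
Mark B: refs=null D F, marked=B F G
Mark A: refs=D E null, marked=A B F G
Mark D: refs=G, marked=A B D F G
Mark E: refs=null, marked=A B D E F G
Unmarked (collected): C H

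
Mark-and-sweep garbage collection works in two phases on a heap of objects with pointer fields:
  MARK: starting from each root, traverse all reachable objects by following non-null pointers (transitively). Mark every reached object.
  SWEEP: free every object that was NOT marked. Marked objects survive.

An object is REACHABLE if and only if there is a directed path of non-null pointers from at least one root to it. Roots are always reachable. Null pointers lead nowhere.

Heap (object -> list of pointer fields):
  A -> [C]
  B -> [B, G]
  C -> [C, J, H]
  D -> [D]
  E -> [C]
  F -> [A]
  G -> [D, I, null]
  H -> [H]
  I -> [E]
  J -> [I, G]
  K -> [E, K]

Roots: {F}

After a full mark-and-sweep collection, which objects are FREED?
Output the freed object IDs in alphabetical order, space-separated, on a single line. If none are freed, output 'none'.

Answer: B K

Derivation:
Roots: F
Mark F: refs=A, marked=F
Mark A: refs=C, marked=A F
Mark C: refs=C J H, marked=A C F
Mark J: refs=I G, marked=A C F J
Mark H: refs=H, marked=A C F H J
Mark I: refs=E, marked=A C F H I J
Mark G: refs=D I null, marked=A C F G H I J
Mark E: refs=C, marked=A C E F G H I J
Mark D: refs=D, marked=A C D E F G H I J
Unmarked (collected): B K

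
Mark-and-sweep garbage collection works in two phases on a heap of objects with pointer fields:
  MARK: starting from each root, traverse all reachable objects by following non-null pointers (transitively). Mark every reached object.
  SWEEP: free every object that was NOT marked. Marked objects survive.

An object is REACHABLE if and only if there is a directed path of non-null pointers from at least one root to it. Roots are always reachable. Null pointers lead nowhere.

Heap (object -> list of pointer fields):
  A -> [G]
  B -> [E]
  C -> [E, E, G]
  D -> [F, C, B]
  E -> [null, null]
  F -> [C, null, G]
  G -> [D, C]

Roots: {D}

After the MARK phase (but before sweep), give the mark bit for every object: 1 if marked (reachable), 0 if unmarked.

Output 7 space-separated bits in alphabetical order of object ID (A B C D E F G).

Roots: D
Mark D: refs=F C B, marked=D
Mark F: refs=C null G, marked=D F
Mark C: refs=E E G, marked=C D F
Mark B: refs=E, marked=B C D F
Mark G: refs=D C, marked=B C D F G
Mark E: refs=null null, marked=B C D E F G
Unmarked (collected): A

Answer: 0 1 1 1 1 1 1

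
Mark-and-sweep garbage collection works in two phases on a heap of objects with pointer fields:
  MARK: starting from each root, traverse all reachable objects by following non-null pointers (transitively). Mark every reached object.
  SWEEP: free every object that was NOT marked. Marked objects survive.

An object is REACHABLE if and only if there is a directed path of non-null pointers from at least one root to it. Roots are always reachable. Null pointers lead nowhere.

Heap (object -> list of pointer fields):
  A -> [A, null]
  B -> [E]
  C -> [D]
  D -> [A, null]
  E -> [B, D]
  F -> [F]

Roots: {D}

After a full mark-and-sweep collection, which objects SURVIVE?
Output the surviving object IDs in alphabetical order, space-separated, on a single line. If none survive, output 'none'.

Answer: A D

Derivation:
Roots: D
Mark D: refs=A null, marked=D
Mark A: refs=A null, marked=A D
Unmarked (collected): B C E F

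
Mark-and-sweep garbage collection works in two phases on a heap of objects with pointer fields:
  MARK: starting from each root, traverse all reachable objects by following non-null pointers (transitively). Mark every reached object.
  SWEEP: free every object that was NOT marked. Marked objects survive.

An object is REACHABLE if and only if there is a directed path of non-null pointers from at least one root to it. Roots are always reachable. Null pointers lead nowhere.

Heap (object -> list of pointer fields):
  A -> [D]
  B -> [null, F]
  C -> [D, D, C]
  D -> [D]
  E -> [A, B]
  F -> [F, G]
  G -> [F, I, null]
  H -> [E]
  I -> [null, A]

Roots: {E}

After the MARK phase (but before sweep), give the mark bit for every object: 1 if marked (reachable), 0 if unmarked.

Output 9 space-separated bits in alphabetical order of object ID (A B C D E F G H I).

Roots: E
Mark E: refs=A B, marked=E
Mark A: refs=D, marked=A E
Mark B: refs=null F, marked=A B E
Mark D: refs=D, marked=A B D E
Mark F: refs=F G, marked=A B D E F
Mark G: refs=F I null, marked=A B D E F G
Mark I: refs=null A, marked=A B D E F G I
Unmarked (collected): C H

Answer: 1 1 0 1 1 1 1 0 1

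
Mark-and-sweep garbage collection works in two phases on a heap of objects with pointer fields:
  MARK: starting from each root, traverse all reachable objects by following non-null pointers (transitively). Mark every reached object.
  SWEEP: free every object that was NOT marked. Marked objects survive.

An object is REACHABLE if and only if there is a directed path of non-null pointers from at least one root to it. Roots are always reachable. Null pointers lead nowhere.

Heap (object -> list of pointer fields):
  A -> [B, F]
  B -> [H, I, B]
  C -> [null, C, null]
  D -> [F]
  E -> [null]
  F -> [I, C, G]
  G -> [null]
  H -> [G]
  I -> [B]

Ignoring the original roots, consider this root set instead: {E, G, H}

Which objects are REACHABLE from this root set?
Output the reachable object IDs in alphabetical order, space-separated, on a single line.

Answer: E G H

Derivation:
Roots: E G H
Mark E: refs=null, marked=E
Mark G: refs=null, marked=E G
Mark H: refs=G, marked=E G H
Unmarked (collected): A B C D F I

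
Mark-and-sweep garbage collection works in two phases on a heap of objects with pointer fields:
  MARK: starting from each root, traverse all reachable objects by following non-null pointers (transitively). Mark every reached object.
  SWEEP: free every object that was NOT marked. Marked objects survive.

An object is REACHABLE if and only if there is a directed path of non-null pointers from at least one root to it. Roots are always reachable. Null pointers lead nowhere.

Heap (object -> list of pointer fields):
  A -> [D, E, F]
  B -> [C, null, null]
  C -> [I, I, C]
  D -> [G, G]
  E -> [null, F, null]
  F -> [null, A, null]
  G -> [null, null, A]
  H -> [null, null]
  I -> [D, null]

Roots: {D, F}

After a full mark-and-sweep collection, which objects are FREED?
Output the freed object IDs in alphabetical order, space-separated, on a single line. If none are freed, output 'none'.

Answer: B C H I

Derivation:
Roots: D F
Mark D: refs=G G, marked=D
Mark F: refs=null A null, marked=D F
Mark G: refs=null null A, marked=D F G
Mark A: refs=D E F, marked=A D F G
Mark E: refs=null F null, marked=A D E F G
Unmarked (collected): B C H I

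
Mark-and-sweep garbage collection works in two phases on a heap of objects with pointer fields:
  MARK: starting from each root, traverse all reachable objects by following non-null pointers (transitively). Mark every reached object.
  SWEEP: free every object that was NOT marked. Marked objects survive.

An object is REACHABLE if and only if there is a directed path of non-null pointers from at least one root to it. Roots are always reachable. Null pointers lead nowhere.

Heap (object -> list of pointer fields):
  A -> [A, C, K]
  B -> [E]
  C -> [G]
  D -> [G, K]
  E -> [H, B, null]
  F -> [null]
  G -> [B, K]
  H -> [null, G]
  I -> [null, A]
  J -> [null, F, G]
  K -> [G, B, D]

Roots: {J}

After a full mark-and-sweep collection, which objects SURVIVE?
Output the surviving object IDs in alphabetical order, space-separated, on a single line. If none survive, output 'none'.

Roots: J
Mark J: refs=null F G, marked=J
Mark F: refs=null, marked=F J
Mark G: refs=B K, marked=F G J
Mark B: refs=E, marked=B F G J
Mark K: refs=G B D, marked=B F G J K
Mark E: refs=H B null, marked=B E F G J K
Mark D: refs=G K, marked=B D E F G J K
Mark H: refs=null G, marked=B D E F G H J K
Unmarked (collected): A C I

Answer: B D E F G H J K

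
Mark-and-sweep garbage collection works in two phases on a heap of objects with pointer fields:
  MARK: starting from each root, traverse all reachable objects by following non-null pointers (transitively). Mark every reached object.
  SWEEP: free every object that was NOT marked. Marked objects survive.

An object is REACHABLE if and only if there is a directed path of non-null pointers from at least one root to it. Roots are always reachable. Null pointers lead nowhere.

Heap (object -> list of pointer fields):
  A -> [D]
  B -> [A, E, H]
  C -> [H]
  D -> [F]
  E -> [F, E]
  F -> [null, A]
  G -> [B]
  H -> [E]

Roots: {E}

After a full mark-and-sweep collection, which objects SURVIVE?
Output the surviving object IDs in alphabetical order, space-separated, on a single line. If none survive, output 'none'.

Answer: A D E F

Derivation:
Roots: E
Mark E: refs=F E, marked=E
Mark F: refs=null A, marked=E F
Mark A: refs=D, marked=A E F
Mark D: refs=F, marked=A D E F
Unmarked (collected): B C G H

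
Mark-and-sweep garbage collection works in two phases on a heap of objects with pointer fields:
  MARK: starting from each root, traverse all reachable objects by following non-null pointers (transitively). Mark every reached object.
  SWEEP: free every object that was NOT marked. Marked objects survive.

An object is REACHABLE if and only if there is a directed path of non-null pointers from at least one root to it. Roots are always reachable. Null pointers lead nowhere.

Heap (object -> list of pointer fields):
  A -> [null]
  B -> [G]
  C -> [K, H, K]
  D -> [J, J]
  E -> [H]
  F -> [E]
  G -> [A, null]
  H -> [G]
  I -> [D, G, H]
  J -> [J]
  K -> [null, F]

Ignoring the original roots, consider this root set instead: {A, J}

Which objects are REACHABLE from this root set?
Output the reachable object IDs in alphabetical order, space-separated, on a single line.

Roots: A J
Mark A: refs=null, marked=A
Mark J: refs=J, marked=A J
Unmarked (collected): B C D E F G H I K

Answer: A J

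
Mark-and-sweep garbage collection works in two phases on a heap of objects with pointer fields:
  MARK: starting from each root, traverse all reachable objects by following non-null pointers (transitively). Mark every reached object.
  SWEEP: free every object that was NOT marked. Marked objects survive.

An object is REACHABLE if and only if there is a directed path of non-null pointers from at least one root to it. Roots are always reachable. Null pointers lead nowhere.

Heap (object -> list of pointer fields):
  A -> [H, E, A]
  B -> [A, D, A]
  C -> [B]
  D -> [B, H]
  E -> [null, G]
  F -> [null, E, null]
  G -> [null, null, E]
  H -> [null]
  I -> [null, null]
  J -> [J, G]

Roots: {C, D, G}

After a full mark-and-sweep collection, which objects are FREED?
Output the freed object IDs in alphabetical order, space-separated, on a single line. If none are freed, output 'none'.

Roots: C D G
Mark C: refs=B, marked=C
Mark D: refs=B H, marked=C D
Mark G: refs=null null E, marked=C D G
Mark B: refs=A D A, marked=B C D G
Mark H: refs=null, marked=B C D G H
Mark E: refs=null G, marked=B C D E G H
Mark A: refs=H E A, marked=A B C D E G H
Unmarked (collected): F I J

Answer: F I J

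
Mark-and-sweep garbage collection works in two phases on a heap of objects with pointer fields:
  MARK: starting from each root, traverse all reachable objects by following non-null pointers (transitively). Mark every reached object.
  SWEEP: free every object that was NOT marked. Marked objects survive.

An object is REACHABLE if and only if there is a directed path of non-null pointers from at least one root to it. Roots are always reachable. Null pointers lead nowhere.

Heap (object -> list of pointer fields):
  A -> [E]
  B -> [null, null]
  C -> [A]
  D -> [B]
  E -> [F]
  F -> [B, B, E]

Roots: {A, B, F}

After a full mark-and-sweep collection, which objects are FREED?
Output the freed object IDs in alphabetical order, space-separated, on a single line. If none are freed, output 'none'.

Roots: A B F
Mark A: refs=E, marked=A
Mark B: refs=null null, marked=A B
Mark F: refs=B B E, marked=A B F
Mark E: refs=F, marked=A B E F
Unmarked (collected): C D

Answer: C D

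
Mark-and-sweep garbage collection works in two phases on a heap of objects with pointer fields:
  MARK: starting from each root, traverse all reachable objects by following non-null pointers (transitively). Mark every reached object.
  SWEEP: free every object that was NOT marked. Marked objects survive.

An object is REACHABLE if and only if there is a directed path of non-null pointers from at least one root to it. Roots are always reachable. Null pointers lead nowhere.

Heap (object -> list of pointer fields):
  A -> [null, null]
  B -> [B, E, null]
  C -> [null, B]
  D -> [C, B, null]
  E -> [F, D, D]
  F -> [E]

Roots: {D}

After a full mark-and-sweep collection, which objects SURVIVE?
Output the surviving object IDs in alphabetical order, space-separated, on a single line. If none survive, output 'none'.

Roots: D
Mark D: refs=C B null, marked=D
Mark C: refs=null B, marked=C D
Mark B: refs=B E null, marked=B C D
Mark E: refs=F D D, marked=B C D E
Mark F: refs=E, marked=B C D E F
Unmarked (collected): A

Answer: B C D E F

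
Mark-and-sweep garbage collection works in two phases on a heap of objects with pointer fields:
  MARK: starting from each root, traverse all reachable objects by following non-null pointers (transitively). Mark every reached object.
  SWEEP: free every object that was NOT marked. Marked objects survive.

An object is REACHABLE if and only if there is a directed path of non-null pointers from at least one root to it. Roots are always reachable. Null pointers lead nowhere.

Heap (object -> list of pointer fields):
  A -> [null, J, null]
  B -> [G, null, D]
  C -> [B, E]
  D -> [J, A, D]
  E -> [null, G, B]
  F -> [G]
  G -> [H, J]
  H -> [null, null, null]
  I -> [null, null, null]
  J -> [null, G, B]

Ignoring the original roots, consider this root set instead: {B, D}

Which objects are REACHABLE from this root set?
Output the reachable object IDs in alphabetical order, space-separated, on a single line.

Answer: A B D G H J

Derivation:
Roots: B D
Mark B: refs=G null D, marked=B
Mark D: refs=J A D, marked=B D
Mark G: refs=H J, marked=B D G
Mark J: refs=null G B, marked=B D G J
Mark A: refs=null J null, marked=A B D G J
Mark H: refs=null null null, marked=A B D G H J
Unmarked (collected): C E F I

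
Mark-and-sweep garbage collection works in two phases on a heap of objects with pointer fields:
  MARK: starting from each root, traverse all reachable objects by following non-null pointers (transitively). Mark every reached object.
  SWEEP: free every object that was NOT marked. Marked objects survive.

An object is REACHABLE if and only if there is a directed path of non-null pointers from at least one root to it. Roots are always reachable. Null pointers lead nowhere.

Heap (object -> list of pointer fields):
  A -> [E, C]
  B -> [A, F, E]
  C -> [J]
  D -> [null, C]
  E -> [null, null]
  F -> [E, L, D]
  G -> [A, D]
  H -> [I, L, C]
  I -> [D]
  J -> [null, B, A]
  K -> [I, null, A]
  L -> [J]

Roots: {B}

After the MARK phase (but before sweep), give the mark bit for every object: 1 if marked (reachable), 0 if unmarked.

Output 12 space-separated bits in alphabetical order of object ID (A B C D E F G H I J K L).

Roots: B
Mark B: refs=A F E, marked=B
Mark A: refs=E C, marked=A B
Mark F: refs=E L D, marked=A B F
Mark E: refs=null null, marked=A B E F
Mark C: refs=J, marked=A B C E F
Mark L: refs=J, marked=A B C E F L
Mark D: refs=null C, marked=A B C D E F L
Mark J: refs=null B A, marked=A B C D E F J L
Unmarked (collected): G H I K

Answer: 1 1 1 1 1 1 0 0 0 1 0 1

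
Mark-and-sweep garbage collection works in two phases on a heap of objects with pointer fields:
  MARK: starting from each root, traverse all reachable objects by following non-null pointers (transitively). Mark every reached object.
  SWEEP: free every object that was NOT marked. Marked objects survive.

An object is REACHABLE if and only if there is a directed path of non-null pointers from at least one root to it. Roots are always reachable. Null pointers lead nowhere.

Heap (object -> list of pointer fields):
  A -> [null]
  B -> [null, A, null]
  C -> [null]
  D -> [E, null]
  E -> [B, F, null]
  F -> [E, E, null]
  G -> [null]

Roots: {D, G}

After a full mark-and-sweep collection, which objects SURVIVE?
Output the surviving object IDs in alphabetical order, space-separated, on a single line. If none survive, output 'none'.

Answer: A B D E F G

Derivation:
Roots: D G
Mark D: refs=E null, marked=D
Mark G: refs=null, marked=D G
Mark E: refs=B F null, marked=D E G
Mark B: refs=null A null, marked=B D E G
Mark F: refs=E E null, marked=B D E F G
Mark A: refs=null, marked=A B D E F G
Unmarked (collected): C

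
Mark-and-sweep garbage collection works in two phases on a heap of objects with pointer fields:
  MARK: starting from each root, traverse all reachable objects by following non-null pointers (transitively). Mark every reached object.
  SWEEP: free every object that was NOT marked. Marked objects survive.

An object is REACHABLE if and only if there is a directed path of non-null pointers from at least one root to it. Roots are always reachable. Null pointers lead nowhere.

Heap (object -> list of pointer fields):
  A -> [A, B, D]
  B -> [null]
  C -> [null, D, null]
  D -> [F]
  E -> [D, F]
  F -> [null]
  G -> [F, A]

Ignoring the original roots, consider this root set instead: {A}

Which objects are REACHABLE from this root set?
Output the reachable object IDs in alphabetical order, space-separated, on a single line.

Roots: A
Mark A: refs=A B D, marked=A
Mark B: refs=null, marked=A B
Mark D: refs=F, marked=A B D
Mark F: refs=null, marked=A B D F
Unmarked (collected): C E G

Answer: A B D F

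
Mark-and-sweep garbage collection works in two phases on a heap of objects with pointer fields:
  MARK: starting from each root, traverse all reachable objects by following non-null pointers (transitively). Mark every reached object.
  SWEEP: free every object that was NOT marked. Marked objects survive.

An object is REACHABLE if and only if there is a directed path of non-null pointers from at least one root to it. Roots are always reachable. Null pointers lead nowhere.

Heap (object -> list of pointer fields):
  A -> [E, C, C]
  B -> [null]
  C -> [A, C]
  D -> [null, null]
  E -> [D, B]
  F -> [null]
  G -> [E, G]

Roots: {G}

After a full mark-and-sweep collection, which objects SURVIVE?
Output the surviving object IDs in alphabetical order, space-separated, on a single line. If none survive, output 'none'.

Answer: B D E G

Derivation:
Roots: G
Mark G: refs=E G, marked=G
Mark E: refs=D B, marked=E G
Mark D: refs=null null, marked=D E G
Mark B: refs=null, marked=B D E G
Unmarked (collected): A C F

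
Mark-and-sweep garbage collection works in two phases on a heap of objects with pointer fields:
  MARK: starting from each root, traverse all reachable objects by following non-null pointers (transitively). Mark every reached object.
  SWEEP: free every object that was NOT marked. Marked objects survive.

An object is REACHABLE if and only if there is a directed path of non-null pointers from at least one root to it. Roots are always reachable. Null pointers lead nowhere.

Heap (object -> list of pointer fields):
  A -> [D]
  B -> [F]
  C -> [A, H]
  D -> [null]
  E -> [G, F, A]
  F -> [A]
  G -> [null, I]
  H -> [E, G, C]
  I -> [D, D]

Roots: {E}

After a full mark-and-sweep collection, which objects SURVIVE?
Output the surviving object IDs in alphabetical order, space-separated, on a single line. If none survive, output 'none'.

Answer: A D E F G I

Derivation:
Roots: E
Mark E: refs=G F A, marked=E
Mark G: refs=null I, marked=E G
Mark F: refs=A, marked=E F G
Mark A: refs=D, marked=A E F G
Mark I: refs=D D, marked=A E F G I
Mark D: refs=null, marked=A D E F G I
Unmarked (collected): B C H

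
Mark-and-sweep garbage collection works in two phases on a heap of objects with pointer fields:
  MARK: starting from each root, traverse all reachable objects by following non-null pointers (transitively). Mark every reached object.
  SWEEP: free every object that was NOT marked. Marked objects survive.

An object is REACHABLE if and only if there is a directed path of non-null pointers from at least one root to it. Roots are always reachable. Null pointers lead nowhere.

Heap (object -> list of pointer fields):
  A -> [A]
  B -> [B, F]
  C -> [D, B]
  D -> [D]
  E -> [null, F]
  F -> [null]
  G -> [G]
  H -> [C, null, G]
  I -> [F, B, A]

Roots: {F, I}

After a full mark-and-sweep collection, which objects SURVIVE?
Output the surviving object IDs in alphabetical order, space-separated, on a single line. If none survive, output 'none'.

Roots: F I
Mark F: refs=null, marked=F
Mark I: refs=F B A, marked=F I
Mark B: refs=B F, marked=B F I
Mark A: refs=A, marked=A B F I
Unmarked (collected): C D E G H

Answer: A B F I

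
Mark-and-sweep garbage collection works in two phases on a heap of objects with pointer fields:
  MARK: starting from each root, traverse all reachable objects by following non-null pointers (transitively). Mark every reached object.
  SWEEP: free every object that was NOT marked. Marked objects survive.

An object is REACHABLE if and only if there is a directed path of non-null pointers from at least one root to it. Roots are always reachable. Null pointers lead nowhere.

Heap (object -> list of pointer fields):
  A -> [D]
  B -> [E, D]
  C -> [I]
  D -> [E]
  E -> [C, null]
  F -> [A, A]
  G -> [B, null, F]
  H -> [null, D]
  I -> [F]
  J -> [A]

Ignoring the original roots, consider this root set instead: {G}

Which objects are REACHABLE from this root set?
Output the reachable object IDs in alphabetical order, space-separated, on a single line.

Roots: G
Mark G: refs=B null F, marked=G
Mark B: refs=E D, marked=B G
Mark F: refs=A A, marked=B F G
Mark E: refs=C null, marked=B E F G
Mark D: refs=E, marked=B D E F G
Mark A: refs=D, marked=A B D E F G
Mark C: refs=I, marked=A B C D E F G
Mark I: refs=F, marked=A B C D E F G I
Unmarked (collected): H J

Answer: A B C D E F G I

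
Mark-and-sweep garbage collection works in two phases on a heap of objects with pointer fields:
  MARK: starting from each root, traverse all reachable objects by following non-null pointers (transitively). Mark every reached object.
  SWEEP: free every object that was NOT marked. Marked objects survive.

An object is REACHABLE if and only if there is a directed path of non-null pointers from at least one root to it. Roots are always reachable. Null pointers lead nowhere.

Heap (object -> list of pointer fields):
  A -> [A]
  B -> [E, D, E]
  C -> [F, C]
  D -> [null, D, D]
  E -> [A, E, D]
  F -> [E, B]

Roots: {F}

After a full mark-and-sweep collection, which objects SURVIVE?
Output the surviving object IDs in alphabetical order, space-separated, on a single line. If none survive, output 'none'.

Answer: A B D E F

Derivation:
Roots: F
Mark F: refs=E B, marked=F
Mark E: refs=A E D, marked=E F
Mark B: refs=E D E, marked=B E F
Mark A: refs=A, marked=A B E F
Mark D: refs=null D D, marked=A B D E F
Unmarked (collected): C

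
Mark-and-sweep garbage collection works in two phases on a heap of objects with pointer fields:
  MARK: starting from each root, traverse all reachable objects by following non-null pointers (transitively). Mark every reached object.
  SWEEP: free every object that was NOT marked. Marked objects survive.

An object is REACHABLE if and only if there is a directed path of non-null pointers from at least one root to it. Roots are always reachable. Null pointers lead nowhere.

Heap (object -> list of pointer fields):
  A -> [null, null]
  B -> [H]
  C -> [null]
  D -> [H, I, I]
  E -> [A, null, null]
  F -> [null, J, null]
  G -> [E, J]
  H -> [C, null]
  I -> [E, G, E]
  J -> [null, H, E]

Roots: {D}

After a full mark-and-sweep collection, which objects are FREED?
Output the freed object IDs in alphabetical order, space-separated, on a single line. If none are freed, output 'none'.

Roots: D
Mark D: refs=H I I, marked=D
Mark H: refs=C null, marked=D H
Mark I: refs=E G E, marked=D H I
Mark C: refs=null, marked=C D H I
Mark E: refs=A null null, marked=C D E H I
Mark G: refs=E J, marked=C D E G H I
Mark A: refs=null null, marked=A C D E G H I
Mark J: refs=null H E, marked=A C D E G H I J
Unmarked (collected): B F

Answer: B F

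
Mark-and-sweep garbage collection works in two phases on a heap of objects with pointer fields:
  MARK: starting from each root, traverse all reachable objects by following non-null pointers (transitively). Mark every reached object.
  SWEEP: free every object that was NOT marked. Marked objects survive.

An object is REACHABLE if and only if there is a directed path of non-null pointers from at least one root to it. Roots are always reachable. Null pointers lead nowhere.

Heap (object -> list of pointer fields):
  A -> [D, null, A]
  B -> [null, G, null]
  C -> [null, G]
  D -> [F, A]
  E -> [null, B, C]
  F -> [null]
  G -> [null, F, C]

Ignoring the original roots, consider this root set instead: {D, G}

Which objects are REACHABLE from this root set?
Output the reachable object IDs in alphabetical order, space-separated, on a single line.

Roots: D G
Mark D: refs=F A, marked=D
Mark G: refs=null F C, marked=D G
Mark F: refs=null, marked=D F G
Mark A: refs=D null A, marked=A D F G
Mark C: refs=null G, marked=A C D F G
Unmarked (collected): B E

Answer: A C D F G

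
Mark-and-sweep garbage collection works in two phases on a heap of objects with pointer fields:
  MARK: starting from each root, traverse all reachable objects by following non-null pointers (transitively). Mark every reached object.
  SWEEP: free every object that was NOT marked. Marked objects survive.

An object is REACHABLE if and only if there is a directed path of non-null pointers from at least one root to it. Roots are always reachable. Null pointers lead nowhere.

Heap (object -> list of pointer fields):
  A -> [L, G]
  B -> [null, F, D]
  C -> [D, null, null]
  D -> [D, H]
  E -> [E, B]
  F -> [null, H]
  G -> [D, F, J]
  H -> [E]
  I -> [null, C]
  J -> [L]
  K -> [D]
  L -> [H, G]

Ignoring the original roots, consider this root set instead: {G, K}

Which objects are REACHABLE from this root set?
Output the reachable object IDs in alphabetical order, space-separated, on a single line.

Answer: B D E F G H J K L

Derivation:
Roots: G K
Mark G: refs=D F J, marked=G
Mark K: refs=D, marked=G K
Mark D: refs=D H, marked=D G K
Mark F: refs=null H, marked=D F G K
Mark J: refs=L, marked=D F G J K
Mark H: refs=E, marked=D F G H J K
Mark L: refs=H G, marked=D F G H J K L
Mark E: refs=E B, marked=D E F G H J K L
Mark B: refs=null F D, marked=B D E F G H J K L
Unmarked (collected): A C I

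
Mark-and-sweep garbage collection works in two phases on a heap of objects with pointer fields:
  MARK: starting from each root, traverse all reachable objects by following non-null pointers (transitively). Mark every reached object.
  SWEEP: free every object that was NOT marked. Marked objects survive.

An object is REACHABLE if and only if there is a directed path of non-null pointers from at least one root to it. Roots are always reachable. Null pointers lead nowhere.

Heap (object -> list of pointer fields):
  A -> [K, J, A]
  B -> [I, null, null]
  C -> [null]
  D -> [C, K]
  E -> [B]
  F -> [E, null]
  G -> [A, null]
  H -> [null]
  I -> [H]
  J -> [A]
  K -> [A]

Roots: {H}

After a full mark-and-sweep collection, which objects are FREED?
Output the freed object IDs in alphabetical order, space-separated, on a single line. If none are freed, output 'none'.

Answer: A B C D E F G I J K

Derivation:
Roots: H
Mark H: refs=null, marked=H
Unmarked (collected): A B C D E F G I J K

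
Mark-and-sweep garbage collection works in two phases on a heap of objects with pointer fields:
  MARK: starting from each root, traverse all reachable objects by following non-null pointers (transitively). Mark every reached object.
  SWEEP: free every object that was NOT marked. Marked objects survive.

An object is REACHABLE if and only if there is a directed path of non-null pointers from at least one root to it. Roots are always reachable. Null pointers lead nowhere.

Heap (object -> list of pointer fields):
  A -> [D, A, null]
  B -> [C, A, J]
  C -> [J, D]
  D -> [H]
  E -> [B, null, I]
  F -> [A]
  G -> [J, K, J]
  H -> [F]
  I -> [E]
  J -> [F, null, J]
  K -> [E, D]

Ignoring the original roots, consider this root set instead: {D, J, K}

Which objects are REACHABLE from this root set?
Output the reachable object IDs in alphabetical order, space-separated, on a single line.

Roots: D J K
Mark D: refs=H, marked=D
Mark J: refs=F null J, marked=D J
Mark K: refs=E D, marked=D J K
Mark H: refs=F, marked=D H J K
Mark F: refs=A, marked=D F H J K
Mark E: refs=B null I, marked=D E F H J K
Mark A: refs=D A null, marked=A D E F H J K
Mark B: refs=C A J, marked=A B D E F H J K
Mark I: refs=E, marked=A B D E F H I J K
Mark C: refs=J D, marked=A B C D E F H I J K
Unmarked (collected): G

Answer: A B C D E F H I J K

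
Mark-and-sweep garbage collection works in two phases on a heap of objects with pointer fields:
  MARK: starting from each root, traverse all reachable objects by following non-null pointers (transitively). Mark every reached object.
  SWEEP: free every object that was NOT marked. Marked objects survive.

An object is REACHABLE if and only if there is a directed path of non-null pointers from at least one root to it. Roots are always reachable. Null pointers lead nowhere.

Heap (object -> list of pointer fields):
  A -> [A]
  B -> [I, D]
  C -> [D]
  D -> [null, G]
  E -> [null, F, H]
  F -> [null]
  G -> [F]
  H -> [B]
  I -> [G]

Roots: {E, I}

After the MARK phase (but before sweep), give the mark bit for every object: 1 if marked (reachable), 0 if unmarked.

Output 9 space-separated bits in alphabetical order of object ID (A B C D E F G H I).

Answer: 0 1 0 1 1 1 1 1 1

Derivation:
Roots: E I
Mark E: refs=null F H, marked=E
Mark I: refs=G, marked=E I
Mark F: refs=null, marked=E F I
Mark H: refs=B, marked=E F H I
Mark G: refs=F, marked=E F G H I
Mark B: refs=I D, marked=B E F G H I
Mark D: refs=null G, marked=B D E F G H I
Unmarked (collected): A C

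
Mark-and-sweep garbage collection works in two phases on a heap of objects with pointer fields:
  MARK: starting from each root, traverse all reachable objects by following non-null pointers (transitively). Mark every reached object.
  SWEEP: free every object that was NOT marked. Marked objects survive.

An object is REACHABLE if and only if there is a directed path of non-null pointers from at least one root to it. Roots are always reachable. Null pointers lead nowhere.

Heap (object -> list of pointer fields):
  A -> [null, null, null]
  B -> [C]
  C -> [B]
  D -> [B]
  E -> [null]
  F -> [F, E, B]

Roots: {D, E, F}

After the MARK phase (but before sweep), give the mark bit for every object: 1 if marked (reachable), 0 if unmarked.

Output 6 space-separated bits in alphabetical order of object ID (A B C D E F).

Answer: 0 1 1 1 1 1

Derivation:
Roots: D E F
Mark D: refs=B, marked=D
Mark E: refs=null, marked=D E
Mark F: refs=F E B, marked=D E F
Mark B: refs=C, marked=B D E F
Mark C: refs=B, marked=B C D E F
Unmarked (collected): A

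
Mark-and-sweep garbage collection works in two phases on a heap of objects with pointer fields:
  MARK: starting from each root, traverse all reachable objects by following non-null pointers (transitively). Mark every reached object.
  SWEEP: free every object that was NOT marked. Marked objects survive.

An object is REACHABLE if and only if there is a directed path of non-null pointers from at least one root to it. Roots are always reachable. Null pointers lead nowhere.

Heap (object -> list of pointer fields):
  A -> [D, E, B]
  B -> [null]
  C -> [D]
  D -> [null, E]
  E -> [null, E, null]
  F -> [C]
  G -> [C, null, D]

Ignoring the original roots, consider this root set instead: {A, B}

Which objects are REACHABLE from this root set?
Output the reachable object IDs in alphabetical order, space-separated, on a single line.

Answer: A B D E

Derivation:
Roots: A B
Mark A: refs=D E B, marked=A
Mark B: refs=null, marked=A B
Mark D: refs=null E, marked=A B D
Mark E: refs=null E null, marked=A B D E
Unmarked (collected): C F G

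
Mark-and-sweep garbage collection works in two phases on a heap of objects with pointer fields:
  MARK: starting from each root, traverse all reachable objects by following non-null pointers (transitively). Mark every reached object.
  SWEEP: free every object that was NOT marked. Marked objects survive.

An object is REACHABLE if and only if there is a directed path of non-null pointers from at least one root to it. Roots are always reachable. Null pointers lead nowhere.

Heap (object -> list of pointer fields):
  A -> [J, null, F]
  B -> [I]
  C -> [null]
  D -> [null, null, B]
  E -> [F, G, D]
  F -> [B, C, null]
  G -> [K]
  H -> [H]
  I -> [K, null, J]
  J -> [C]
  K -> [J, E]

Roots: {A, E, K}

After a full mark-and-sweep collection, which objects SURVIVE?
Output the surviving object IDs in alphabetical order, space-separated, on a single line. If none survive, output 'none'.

Answer: A B C D E F G I J K

Derivation:
Roots: A E K
Mark A: refs=J null F, marked=A
Mark E: refs=F G D, marked=A E
Mark K: refs=J E, marked=A E K
Mark J: refs=C, marked=A E J K
Mark F: refs=B C null, marked=A E F J K
Mark G: refs=K, marked=A E F G J K
Mark D: refs=null null B, marked=A D E F G J K
Mark C: refs=null, marked=A C D E F G J K
Mark B: refs=I, marked=A B C D E F G J K
Mark I: refs=K null J, marked=A B C D E F G I J K
Unmarked (collected): H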